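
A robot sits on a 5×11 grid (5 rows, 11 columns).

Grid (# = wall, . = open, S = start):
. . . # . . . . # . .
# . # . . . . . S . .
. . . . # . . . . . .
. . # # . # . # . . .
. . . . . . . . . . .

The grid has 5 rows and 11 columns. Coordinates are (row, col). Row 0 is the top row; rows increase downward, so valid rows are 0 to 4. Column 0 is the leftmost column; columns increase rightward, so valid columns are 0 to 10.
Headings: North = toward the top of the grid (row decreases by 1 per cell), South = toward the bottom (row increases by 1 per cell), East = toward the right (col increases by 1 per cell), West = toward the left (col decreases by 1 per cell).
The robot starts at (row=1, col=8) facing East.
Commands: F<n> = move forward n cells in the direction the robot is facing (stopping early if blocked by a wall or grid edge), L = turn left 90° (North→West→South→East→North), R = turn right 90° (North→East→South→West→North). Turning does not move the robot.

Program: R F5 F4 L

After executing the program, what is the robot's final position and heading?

Start: (row=1, col=8), facing East
  R: turn right, now facing South
  F5: move forward 3/5 (blocked), now at (row=4, col=8)
  F4: move forward 0/4 (blocked), now at (row=4, col=8)
  L: turn left, now facing East
Final: (row=4, col=8), facing East

Answer: Final position: (row=4, col=8), facing East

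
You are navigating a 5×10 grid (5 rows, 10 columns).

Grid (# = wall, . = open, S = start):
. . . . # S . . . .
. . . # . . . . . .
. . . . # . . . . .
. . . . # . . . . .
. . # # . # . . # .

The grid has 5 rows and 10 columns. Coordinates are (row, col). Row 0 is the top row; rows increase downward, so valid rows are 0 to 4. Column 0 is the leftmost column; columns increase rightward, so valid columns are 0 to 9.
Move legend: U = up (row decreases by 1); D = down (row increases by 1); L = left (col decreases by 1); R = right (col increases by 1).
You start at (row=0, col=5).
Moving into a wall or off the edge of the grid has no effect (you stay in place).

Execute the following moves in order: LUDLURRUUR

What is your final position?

Answer: Final position: (row=0, col=7)

Derivation:
Start: (row=0, col=5)
  L (left): blocked, stay at (row=0, col=5)
  U (up): blocked, stay at (row=0, col=5)
  D (down): (row=0, col=5) -> (row=1, col=5)
  L (left): (row=1, col=5) -> (row=1, col=4)
  U (up): blocked, stay at (row=1, col=4)
  R (right): (row=1, col=4) -> (row=1, col=5)
  R (right): (row=1, col=5) -> (row=1, col=6)
  U (up): (row=1, col=6) -> (row=0, col=6)
  U (up): blocked, stay at (row=0, col=6)
  R (right): (row=0, col=6) -> (row=0, col=7)
Final: (row=0, col=7)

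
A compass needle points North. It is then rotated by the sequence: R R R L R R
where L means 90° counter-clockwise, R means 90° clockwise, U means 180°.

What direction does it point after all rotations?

Start: North
  R (right (90° clockwise)) -> East
  R (right (90° clockwise)) -> South
  R (right (90° clockwise)) -> West
  L (left (90° counter-clockwise)) -> South
  R (right (90° clockwise)) -> West
  R (right (90° clockwise)) -> North
Final: North

Answer: Final heading: North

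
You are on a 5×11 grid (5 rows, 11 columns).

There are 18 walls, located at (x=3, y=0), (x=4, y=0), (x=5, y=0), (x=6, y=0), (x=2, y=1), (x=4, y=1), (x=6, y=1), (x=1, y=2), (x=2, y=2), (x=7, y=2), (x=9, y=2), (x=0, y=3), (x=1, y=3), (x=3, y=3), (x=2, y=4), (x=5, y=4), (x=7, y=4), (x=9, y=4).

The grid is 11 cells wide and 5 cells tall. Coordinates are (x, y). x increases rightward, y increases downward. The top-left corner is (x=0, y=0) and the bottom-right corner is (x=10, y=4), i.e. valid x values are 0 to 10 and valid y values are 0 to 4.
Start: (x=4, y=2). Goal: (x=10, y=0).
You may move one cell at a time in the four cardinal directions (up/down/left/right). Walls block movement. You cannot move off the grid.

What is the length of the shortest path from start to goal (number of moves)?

BFS from (x=4, y=2) until reaching (x=10, y=0):
  Distance 0: (x=4, y=2)
  Distance 1: (x=3, y=2), (x=5, y=2), (x=4, y=3)
  Distance 2: (x=3, y=1), (x=5, y=1), (x=6, y=2), (x=5, y=3), (x=4, y=4)
  Distance 3: (x=6, y=3), (x=3, y=4)
  Distance 4: (x=7, y=3), (x=6, y=4)
  Distance 5: (x=8, y=3)
  Distance 6: (x=8, y=2), (x=9, y=3), (x=8, y=4)
  Distance 7: (x=8, y=1), (x=10, y=3)
  Distance 8: (x=8, y=0), (x=7, y=1), (x=9, y=1), (x=10, y=2), (x=10, y=4)
  Distance 9: (x=7, y=0), (x=9, y=0), (x=10, y=1)
  Distance 10: (x=10, y=0)  <- goal reached here
One shortest path (10 moves): (x=4, y=2) -> (x=5, y=2) -> (x=6, y=2) -> (x=6, y=3) -> (x=7, y=3) -> (x=8, y=3) -> (x=9, y=3) -> (x=10, y=3) -> (x=10, y=2) -> (x=10, y=1) -> (x=10, y=0)

Answer: Shortest path length: 10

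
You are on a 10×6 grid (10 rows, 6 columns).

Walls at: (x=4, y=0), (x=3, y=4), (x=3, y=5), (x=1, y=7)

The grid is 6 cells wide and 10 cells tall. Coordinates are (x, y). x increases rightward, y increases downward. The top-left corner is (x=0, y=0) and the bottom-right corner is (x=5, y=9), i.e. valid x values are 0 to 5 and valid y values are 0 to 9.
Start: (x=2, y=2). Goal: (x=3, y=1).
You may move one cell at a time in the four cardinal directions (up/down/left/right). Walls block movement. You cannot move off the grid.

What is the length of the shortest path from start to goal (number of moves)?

Answer: Shortest path length: 2

Derivation:
BFS from (x=2, y=2) until reaching (x=3, y=1):
  Distance 0: (x=2, y=2)
  Distance 1: (x=2, y=1), (x=1, y=2), (x=3, y=2), (x=2, y=3)
  Distance 2: (x=2, y=0), (x=1, y=1), (x=3, y=1), (x=0, y=2), (x=4, y=2), (x=1, y=3), (x=3, y=3), (x=2, y=4)  <- goal reached here
One shortest path (2 moves): (x=2, y=2) -> (x=3, y=2) -> (x=3, y=1)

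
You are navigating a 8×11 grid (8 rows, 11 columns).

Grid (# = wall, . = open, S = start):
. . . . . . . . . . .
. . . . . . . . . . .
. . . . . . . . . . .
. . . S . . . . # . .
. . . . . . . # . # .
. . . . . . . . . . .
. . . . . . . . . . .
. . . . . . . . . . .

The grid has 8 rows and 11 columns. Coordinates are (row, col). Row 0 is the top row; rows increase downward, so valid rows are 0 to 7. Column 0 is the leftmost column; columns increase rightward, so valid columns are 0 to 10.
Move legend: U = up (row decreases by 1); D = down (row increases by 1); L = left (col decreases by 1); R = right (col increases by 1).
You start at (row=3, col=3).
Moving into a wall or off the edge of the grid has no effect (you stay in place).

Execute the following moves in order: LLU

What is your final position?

Start: (row=3, col=3)
  L (left): (row=3, col=3) -> (row=3, col=2)
  L (left): (row=3, col=2) -> (row=3, col=1)
  U (up): (row=3, col=1) -> (row=2, col=1)
Final: (row=2, col=1)

Answer: Final position: (row=2, col=1)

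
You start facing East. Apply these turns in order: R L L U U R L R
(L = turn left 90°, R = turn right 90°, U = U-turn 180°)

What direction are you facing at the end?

Start: East
  R (right (90° clockwise)) -> South
  L (left (90° counter-clockwise)) -> East
  L (left (90° counter-clockwise)) -> North
  U (U-turn (180°)) -> South
  U (U-turn (180°)) -> North
  R (right (90° clockwise)) -> East
  L (left (90° counter-clockwise)) -> North
  R (right (90° clockwise)) -> East
Final: East

Answer: Final heading: East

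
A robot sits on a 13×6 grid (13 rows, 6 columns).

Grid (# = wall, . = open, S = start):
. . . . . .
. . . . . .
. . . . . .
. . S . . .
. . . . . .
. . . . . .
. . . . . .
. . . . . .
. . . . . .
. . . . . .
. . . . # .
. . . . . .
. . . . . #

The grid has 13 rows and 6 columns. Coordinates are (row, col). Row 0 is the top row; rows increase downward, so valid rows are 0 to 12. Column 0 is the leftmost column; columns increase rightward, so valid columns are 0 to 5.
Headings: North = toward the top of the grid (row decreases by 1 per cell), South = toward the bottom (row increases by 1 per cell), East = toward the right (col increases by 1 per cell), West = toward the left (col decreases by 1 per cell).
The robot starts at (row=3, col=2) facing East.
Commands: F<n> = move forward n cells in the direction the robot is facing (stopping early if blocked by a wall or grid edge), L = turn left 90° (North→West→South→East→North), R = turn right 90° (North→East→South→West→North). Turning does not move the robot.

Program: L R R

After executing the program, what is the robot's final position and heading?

Answer: Final position: (row=3, col=2), facing South

Derivation:
Start: (row=3, col=2), facing East
  L: turn left, now facing North
  R: turn right, now facing East
  R: turn right, now facing South
Final: (row=3, col=2), facing South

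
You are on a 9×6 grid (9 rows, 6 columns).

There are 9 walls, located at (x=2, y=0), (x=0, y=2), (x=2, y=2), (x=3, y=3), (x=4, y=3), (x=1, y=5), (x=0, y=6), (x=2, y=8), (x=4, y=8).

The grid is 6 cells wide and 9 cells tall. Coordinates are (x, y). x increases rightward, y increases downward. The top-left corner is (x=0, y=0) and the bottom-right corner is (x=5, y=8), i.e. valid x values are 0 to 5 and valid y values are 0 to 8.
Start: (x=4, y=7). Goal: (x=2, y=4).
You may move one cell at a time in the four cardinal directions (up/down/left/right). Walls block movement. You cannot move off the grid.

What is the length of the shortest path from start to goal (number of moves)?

Answer: Shortest path length: 5

Derivation:
BFS from (x=4, y=7) until reaching (x=2, y=4):
  Distance 0: (x=4, y=7)
  Distance 1: (x=4, y=6), (x=3, y=7), (x=5, y=7)
  Distance 2: (x=4, y=5), (x=3, y=6), (x=5, y=6), (x=2, y=7), (x=3, y=8), (x=5, y=8)
  Distance 3: (x=4, y=4), (x=3, y=5), (x=5, y=5), (x=2, y=6), (x=1, y=7)
  Distance 4: (x=3, y=4), (x=5, y=4), (x=2, y=5), (x=1, y=6), (x=0, y=7), (x=1, y=8)
  Distance 5: (x=5, y=3), (x=2, y=4), (x=0, y=8)  <- goal reached here
One shortest path (5 moves): (x=4, y=7) -> (x=3, y=7) -> (x=2, y=7) -> (x=2, y=6) -> (x=2, y=5) -> (x=2, y=4)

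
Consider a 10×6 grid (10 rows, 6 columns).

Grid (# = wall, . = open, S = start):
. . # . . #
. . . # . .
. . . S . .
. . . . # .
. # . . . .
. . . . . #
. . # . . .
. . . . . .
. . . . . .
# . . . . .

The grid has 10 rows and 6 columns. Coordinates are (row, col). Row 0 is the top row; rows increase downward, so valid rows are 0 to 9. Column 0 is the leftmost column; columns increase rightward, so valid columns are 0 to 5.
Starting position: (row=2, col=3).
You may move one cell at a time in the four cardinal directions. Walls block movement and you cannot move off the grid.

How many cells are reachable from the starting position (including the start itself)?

Answer: Reachable cells: 52

Derivation:
BFS flood-fill from (row=2, col=3):
  Distance 0: (row=2, col=3)
  Distance 1: (row=2, col=2), (row=2, col=4), (row=3, col=3)
  Distance 2: (row=1, col=2), (row=1, col=4), (row=2, col=1), (row=2, col=5), (row=3, col=2), (row=4, col=3)
  Distance 3: (row=0, col=4), (row=1, col=1), (row=1, col=5), (row=2, col=0), (row=3, col=1), (row=3, col=5), (row=4, col=2), (row=4, col=4), (row=5, col=3)
  Distance 4: (row=0, col=1), (row=0, col=3), (row=1, col=0), (row=3, col=0), (row=4, col=5), (row=5, col=2), (row=5, col=4), (row=6, col=3)
  Distance 5: (row=0, col=0), (row=4, col=0), (row=5, col=1), (row=6, col=4), (row=7, col=3)
  Distance 6: (row=5, col=0), (row=6, col=1), (row=6, col=5), (row=7, col=2), (row=7, col=4), (row=8, col=3)
  Distance 7: (row=6, col=0), (row=7, col=1), (row=7, col=5), (row=8, col=2), (row=8, col=4), (row=9, col=3)
  Distance 8: (row=7, col=0), (row=8, col=1), (row=8, col=5), (row=9, col=2), (row=9, col=4)
  Distance 9: (row=8, col=0), (row=9, col=1), (row=9, col=5)
Total reachable: 52 (grid has 52 open cells total)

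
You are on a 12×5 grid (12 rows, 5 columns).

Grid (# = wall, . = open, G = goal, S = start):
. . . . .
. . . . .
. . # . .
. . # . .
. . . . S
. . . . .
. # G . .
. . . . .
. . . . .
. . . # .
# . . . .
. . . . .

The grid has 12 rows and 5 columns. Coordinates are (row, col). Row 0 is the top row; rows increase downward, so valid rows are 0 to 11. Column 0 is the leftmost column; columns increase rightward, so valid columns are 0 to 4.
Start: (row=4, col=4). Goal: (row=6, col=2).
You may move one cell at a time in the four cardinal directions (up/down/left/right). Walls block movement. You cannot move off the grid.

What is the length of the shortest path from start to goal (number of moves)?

Answer: Shortest path length: 4

Derivation:
BFS from (row=4, col=4) until reaching (row=6, col=2):
  Distance 0: (row=4, col=4)
  Distance 1: (row=3, col=4), (row=4, col=3), (row=5, col=4)
  Distance 2: (row=2, col=4), (row=3, col=3), (row=4, col=2), (row=5, col=3), (row=6, col=4)
  Distance 3: (row=1, col=4), (row=2, col=3), (row=4, col=1), (row=5, col=2), (row=6, col=3), (row=7, col=4)
  Distance 4: (row=0, col=4), (row=1, col=3), (row=3, col=1), (row=4, col=0), (row=5, col=1), (row=6, col=2), (row=7, col=3), (row=8, col=4)  <- goal reached here
One shortest path (4 moves): (row=4, col=4) -> (row=4, col=3) -> (row=4, col=2) -> (row=5, col=2) -> (row=6, col=2)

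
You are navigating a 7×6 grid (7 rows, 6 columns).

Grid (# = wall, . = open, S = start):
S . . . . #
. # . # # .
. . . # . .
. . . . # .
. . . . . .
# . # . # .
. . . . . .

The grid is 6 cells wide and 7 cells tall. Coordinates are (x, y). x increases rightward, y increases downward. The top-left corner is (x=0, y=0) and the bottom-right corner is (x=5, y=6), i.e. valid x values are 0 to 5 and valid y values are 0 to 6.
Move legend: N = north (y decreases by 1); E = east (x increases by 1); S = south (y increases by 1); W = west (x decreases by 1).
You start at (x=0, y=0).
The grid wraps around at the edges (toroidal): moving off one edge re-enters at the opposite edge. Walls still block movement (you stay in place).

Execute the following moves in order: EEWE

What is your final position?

Answer: Final position: (x=2, y=0)

Derivation:
Start: (x=0, y=0)
  E (east): (x=0, y=0) -> (x=1, y=0)
  E (east): (x=1, y=0) -> (x=2, y=0)
  W (west): (x=2, y=0) -> (x=1, y=0)
  E (east): (x=1, y=0) -> (x=2, y=0)
Final: (x=2, y=0)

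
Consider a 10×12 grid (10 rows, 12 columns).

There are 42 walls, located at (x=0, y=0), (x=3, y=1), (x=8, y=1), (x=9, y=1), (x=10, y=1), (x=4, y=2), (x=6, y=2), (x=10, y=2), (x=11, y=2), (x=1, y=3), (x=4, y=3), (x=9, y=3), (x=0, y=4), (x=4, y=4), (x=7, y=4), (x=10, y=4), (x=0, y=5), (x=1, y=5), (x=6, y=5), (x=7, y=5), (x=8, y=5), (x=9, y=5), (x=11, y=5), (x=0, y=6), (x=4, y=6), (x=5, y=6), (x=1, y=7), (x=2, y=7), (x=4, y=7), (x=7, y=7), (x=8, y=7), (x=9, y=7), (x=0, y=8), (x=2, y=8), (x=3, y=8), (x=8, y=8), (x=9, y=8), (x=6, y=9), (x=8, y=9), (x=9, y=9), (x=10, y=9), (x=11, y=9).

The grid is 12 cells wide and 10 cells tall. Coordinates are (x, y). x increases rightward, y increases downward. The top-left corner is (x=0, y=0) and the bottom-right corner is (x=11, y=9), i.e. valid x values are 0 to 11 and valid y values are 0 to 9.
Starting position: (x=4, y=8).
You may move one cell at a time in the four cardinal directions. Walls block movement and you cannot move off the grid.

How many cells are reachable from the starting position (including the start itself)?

BFS flood-fill from (x=4, y=8):
  Distance 0: (x=4, y=8)
  Distance 1: (x=5, y=8), (x=4, y=9)
  Distance 2: (x=5, y=7), (x=6, y=8), (x=3, y=9), (x=5, y=9)
  Distance 3: (x=6, y=7), (x=7, y=8), (x=2, y=9)
  Distance 4: (x=6, y=6), (x=1, y=9), (x=7, y=9)
  Distance 5: (x=7, y=6), (x=1, y=8), (x=0, y=9)
  Distance 6: (x=8, y=6)
  Distance 7: (x=9, y=6)
  Distance 8: (x=10, y=6)
  Distance 9: (x=10, y=5), (x=11, y=6), (x=10, y=7)
  Distance 10: (x=11, y=7), (x=10, y=8)
  Distance 11: (x=11, y=8)
Total reachable: 25 (grid has 78 open cells total)

Answer: Reachable cells: 25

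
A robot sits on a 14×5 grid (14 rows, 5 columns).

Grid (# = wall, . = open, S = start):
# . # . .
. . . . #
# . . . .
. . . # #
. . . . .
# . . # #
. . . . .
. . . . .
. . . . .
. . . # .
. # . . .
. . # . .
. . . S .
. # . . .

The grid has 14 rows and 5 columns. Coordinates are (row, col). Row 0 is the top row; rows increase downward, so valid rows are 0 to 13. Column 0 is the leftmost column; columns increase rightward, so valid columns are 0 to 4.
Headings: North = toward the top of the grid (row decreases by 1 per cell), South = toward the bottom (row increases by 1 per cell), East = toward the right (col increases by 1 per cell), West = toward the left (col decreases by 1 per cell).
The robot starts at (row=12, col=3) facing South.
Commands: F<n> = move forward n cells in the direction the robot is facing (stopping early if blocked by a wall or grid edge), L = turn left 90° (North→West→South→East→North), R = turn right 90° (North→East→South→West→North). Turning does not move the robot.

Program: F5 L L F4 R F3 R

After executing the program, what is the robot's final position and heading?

Answer: Final position: (row=10, col=4), facing South

Derivation:
Start: (row=12, col=3), facing South
  F5: move forward 1/5 (blocked), now at (row=13, col=3)
  L: turn left, now facing East
  L: turn left, now facing North
  F4: move forward 3/4 (blocked), now at (row=10, col=3)
  R: turn right, now facing East
  F3: move forward 1/3 (blocked), now at (row=10, col=4)
  R: turn right, now facing South
Final: (row=10, col=4), facing South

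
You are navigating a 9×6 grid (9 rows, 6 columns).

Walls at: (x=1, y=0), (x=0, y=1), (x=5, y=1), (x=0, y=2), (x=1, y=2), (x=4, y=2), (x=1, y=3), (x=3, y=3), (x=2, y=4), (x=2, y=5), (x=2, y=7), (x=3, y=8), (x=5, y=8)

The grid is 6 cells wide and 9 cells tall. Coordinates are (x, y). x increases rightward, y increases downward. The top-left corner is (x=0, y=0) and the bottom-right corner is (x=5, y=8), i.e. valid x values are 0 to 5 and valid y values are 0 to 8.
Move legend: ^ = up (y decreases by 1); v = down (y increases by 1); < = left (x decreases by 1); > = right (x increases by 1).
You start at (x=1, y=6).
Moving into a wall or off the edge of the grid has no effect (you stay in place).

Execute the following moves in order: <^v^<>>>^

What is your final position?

Answer: Final position: (x=1, y=4)

Derivation:
Start: (x=1, y=6)
  < (left): (x=1, y=6) -> (x=0, y=6)
  ^ (up): (x=0, y=6) -> (x=0, y=5)
  v (down): (x=0, y=5) -> (x=0, y=6)
  ^ (up): (x=0, y=6) -> (x=0, y=5)
  < (left): blocked, stay at (x=0, y=5)
  > (right): (x=0, y=5) -> (x=1, y=5)
  > (right): blocked, stay at (x=1, y=5)
  > (right): blocked, stay at (x=1, y=5)
  ^ (up): (x=1, y=5) -> (x=1, y=4)
Final: (x=1, y=4)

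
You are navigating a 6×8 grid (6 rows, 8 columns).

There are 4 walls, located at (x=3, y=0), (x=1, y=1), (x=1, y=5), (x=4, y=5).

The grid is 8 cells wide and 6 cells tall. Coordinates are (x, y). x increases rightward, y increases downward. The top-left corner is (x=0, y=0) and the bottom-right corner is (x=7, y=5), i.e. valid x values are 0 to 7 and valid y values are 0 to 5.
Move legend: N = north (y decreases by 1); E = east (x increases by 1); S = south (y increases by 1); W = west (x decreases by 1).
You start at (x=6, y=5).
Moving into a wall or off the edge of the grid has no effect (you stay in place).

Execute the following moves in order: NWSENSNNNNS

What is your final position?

Answer: Final position: (x=6, y=2)

Derivation:
Start: (x=6, y=5)
  N (north): (x=6, y=5) -> (x=6, y=4)
  W (west): (x=6, y=4) -> (x=5, y=4)
  S (south): (x=5, y=4) -> (x=5, y=5)
  E (east): (x=5, y=5) -> (x=6, y=5)
  N (north): (x=6, y=5) -> (x=6, y=4)
  S (south): (x=6, y=4) -> (x=6, y=5)
  N (north): (x=6, y=5) -> (x=6, y=4)
  N (north): (x=6, y=4) -> (x=6, y=3)
  N (north): (x=6, y=3) -> (x=6, y=2)
  N (north): (x=6, y=2) -> (x=6, y=1)
  S (south): (x=6, y=1) -> (x=6, y=2)
Final: (x=6, y=2)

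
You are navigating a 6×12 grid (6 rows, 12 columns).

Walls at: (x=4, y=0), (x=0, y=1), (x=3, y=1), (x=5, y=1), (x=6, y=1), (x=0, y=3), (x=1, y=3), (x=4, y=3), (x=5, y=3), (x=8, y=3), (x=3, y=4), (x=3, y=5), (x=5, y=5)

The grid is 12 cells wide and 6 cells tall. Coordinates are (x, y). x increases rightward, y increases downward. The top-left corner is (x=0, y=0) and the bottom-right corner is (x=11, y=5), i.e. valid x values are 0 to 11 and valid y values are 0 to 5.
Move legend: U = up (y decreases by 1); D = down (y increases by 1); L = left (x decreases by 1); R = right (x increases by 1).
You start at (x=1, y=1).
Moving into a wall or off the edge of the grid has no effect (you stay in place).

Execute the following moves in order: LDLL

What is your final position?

Answer: Final position: (x=0, y=2)

Derivation:
Start: (x=1, y=1)
  L (left): blocked, stay at (x=1, y=1)
  D (down): (x=1, y=1) -> (x=1, y=2)
  L (left): (x=1, y=2) -> (x=0, y=2)
  L (left): blocked, stay at (x=0, y=2)
Final: (x=0, y=2)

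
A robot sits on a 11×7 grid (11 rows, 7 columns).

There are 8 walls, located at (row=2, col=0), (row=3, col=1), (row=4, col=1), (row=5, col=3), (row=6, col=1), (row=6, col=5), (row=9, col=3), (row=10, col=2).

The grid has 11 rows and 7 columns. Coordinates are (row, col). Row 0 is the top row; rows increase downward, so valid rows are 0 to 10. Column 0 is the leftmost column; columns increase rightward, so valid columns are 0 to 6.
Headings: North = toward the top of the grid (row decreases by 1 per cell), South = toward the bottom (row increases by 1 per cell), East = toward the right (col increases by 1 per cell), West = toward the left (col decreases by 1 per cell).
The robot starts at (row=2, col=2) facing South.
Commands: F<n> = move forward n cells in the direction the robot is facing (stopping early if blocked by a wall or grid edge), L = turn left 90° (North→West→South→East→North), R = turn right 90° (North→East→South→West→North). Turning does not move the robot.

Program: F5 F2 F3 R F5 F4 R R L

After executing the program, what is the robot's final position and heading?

Answer: Final position: (row=9, col=0), facing North

Derivation:
Start: (row=2, col=2), facing South
  F5: move forward 5, now at (row=7, col=2)
  F2: move forward 2, now at (row=9, col=2)
  F3: move forward 0/3 (blocked), now at (row=9, col=2)
  R: turn right, now facing West
  F5: move forward 2/5 (blocked), now at (row=9, col=0)
  F4: move forward 0/4 (blocked), now at (row=9, col=0)
  R: turn right, now facing North
  R: turn right, now facing East
  L: turn left, now facing North
Final: (row=9, col=0), facing North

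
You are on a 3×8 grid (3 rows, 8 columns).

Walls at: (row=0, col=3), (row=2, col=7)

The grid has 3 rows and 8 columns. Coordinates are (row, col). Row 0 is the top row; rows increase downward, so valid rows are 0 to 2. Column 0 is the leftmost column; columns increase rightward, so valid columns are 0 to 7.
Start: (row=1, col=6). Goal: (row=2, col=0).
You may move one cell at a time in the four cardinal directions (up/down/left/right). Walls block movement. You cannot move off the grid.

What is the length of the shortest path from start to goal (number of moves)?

Answer: Shortest path length: 7

Derivation:
BFS from (row=1, col=6) until reaching (row=2, col=0):
  Distance 0: (row=1, col=6)
  Distance 1: (row=0, col=6), (row=1, col=5), (row=1, col=7), (row=2, col=6)
  Distance 2: (row=0, col=5), (row=0, col=7), (row=1, col=4), (row=2, col=5)
  Distance 3: (row=0, col=4), (row=1, col=3), (row=2, col=4)
  Distance 4: (row=1, col=2), (row=2, col=3)
  Distance 5: (row=0, col=2), (row=1, col=1), (row=2, col=2)
  Distance 6: (row=0, col=1), (row=1, col=0), (row=2, col=1)
  Distance 7: (row=0, col=0), (row=2, col=0)  <- goal reached here
One shortest path (7 moves): (row=1, col=6) -> (row=1, col=5) -> (row=1, col=4) -> (row=1, col=3) -> (row=1, col=2) -> (row=1, col=1) -> (row=1, col=0) -> (row=2, col=0)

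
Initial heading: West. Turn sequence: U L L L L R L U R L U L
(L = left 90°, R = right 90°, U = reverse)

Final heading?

Start: West
  U (U-turn (180°)) -> East
  L (left (90° counter-clockwise)) -> North
  L (left (90° counter-clockwise)) -> West
  L (left (90° counter-clockwise)) -> South
  L (left (90° counter-clockwise)) -> East
  R (right (90° clockwise)) -> South
  L (left (90° counter-clockwise)) -> East
  U (U-turn (180°)) -> West
  R (right (90° clockwise)) -> North
  L (left (90° counter-clockwise)) -> West
  U (U-turn (180°)) -> East
  L (left (90° counter-clockwise)) -> North
Final: North

Answer: Final heading: North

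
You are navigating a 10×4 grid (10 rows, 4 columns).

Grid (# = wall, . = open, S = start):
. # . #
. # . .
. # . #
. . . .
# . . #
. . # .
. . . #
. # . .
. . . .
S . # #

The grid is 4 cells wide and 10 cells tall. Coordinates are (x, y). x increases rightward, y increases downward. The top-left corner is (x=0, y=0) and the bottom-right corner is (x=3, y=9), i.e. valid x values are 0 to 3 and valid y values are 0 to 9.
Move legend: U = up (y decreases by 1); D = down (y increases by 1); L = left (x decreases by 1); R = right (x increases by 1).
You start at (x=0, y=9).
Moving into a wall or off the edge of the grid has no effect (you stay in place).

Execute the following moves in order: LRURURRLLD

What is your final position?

Start: (x=0, y=9)
  L (left): blocked, stay at (x=0, y=9)
  R (right): (x=0, y=9) -> (x=1, y=9)
  U (up): (x=1, y=9) -> (x=1, y=8)
  R (right): (x=1, y=8) -> (x=2, y=8)
  U (up): (x=2, y=8) -> (x=2, y=7)
  R (right): (x=2, y=7) -> (x=3, y=7)
  R (right): blocked, stay at (x=3, y=7)
  L (left): (x=3, y=7) -> (x=2, y=7)
  L (left): blocked, stay at (x=2, y=7)
  D (down): (x=2, y=7) -> (x=2, y=8)
Final: (x=2, y=8)

Answer: Final position: (x=2, y=8)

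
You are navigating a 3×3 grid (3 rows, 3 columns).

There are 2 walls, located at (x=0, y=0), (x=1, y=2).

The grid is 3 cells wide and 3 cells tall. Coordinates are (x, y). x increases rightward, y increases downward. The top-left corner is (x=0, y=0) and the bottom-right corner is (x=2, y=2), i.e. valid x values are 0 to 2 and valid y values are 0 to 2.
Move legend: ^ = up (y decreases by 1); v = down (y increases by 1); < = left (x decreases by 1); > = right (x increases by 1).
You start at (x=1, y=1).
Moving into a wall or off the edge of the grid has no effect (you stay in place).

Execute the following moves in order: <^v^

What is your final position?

Answer: Final position: (x=0, y=1)

Derivation:
Start: (x=1, y=1)
  < (left): (x=1, y=1) -> (x=0, y=1)
  ^ (up): blocked, stay at (x=0, y=1)
  v (down): (x=0, y=1) -> (x=0, y=2)
  ^ (up): (x=0, y=2) -> (x=0, y=1)
Final: (x=0, y=1)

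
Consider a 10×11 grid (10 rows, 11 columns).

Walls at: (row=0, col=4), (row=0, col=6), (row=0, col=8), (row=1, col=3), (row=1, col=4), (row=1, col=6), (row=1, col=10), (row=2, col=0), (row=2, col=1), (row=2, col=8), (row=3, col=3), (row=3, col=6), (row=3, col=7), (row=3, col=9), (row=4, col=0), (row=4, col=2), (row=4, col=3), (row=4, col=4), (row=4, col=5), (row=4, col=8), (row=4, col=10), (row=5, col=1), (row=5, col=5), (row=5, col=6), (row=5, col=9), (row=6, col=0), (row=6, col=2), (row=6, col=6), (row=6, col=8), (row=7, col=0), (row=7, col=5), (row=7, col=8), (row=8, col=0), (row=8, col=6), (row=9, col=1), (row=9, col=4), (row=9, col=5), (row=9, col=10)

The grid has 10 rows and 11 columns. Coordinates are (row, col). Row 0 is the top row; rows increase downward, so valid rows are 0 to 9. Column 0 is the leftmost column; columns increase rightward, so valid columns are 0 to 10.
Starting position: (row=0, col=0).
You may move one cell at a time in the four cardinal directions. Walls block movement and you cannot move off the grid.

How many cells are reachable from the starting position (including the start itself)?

Answer: Reachable cells: 30

Derivation:
BFS flood-fill from (row=0, col=0):
  Distance 0: (row=0, col=0)
  Distance 1: (row=0, col=1), (row=1, col=0)
  Distance 2: (row=0, col=2), (row=1, col=1)
  Distance 3: (row=0, col=3), (row=1, col=2)
  Distance 4: (row=2, col=2)
  Distance 5: (row=2, col=3), (row=3, col=2)
  Distance 6: (row=2, col=4), (row=3, col=1)
  Distance 7: (row=2, col=5), (row=3, col=0), (row=3, col=4), (row=4, col=1)
  Distance 8: (row=1, col=5), (row=2, col=6), (row=3, col=5)
  Distance 9: (row=0, col=5), (row=2, col=7)
  Distance 10: (row=1, col=7)
  Distance 11: (row=0, col=7), (row=1, col=8)
  Distance 12: (row=1, col=9)
  Distance 13: (row=0, col=9), (row=2, col=9)
  Distance 14: (row=0, col=10), (row=2, col=10)
  Distance 15: (row=3, col=10)
Total reachable: 30 (grid has 72 open cells total)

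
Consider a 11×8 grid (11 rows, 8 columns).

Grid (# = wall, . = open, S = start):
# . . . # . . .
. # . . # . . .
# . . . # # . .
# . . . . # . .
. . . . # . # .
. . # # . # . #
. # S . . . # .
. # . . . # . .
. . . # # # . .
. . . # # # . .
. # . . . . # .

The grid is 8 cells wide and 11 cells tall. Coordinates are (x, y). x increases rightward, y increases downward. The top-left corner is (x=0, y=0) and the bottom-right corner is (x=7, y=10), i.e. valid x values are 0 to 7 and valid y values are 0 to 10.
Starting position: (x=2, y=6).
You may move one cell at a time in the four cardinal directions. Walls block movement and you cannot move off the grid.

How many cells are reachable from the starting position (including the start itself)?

Answer: Reachable cells: 39

Derivation:
BFS flood-fill from (x=2, y=6):
  Distance 0: (x=2, y=6)
  Distance 1: (x=3, y=6), (x=2, y=7)
  Distance 2: (x=4, y=6), (x=3, y=7), (x=2, y=8)
  Distance 3: (x=4, y=5), (x=5, y=6), (x=4, y=7), (x=1, y=8), (x=2, y=9)
  Distance 4: (x=0, y=8), (x=1, y=9), (x=2, y=10)
  Distance 5: (x=0, y=7), (x=0, y=9), (x=3, y=10)
  Distance 6: (x=0, y=6), (x=0, y=10), (x=4, y=10)
  Distance 7: (x=0, y=5), (x=5, y=10)
  Distance 8: (x=0, y=4), (x=1, y=5)
  Distance 9: (x=1, y=4)
  Distance 10: (x=1, y=3), (x=2, y=4)
  Distance 11: (x=1, y=2), (x=2, y=3), (x=3, y=4)
  Distance 12: (x=2, y=2), (x=3, y=3)
  Distance 13: (x=2, y=1), (x=3, y=2), (x=4, y=3)
  Distance 14: (x=2, y=0), (x=3, y=1)
  Distance 15: (x=1, y=0), (x=3, y=0)
Total reachable: 39 (grid has 61 open cells total)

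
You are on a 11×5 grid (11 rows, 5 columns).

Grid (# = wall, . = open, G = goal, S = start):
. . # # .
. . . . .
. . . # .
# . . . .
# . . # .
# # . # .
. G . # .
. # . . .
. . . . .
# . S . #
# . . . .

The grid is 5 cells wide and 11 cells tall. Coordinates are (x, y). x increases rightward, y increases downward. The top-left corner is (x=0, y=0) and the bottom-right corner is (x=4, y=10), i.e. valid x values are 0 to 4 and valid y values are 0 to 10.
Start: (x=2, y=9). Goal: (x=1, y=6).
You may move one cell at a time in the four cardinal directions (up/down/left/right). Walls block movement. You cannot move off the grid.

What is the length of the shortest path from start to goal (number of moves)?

BFS from (x=2, y=9) until reaching (x=1, y=6):
  Distance 0: (x=2, y=9)
  Distance 1: (x=2, y=8), (x=1, y=9), (x=3, y=9), (x=2, y=10)
  Distance 2: (x=2, y=7), (x=1, y=8), (x=3, y=8), (x=1, y=10), (x=3, y=10)
  Distance 3: (x=2, y=6), (x=3, y=7), (x=0, y=8), (x=4, y=8), (x=4, y=10)
  Distance 4: (x=2, y=5), (x=1, y=6), (x=0, y=7), (x=4, y=7)  <- goal reached here
One shortest path (4 moves): (x=2, y=9) -> (x=2, y=8) -> (x=2, y=7) -> (x=2, y=6) -> (x=1, y=6)

Answer: Shortest path length: 4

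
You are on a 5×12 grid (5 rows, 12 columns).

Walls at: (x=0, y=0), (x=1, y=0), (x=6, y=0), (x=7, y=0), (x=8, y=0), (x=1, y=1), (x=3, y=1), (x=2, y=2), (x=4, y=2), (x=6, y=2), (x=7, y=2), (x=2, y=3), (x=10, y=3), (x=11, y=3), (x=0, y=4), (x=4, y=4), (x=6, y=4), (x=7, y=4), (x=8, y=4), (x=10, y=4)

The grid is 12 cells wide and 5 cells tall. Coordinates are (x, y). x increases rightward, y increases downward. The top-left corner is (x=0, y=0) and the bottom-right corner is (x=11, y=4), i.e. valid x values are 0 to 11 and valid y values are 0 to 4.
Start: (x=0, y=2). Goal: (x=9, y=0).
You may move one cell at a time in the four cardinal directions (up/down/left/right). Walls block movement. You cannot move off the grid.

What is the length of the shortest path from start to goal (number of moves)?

Answer: Shortest path length: 15

Derivation:
BFS from (x=0, y=2) until reaching (x=9, y=0):
  Distance 0: (x=0, y=2)
  Distance 1: (x=0, y=1), (x=1, y=2), (x=0, y=3)
  Distance 2: (x=1, y=3)
  Distance 3: (x=1, y=4)
  Distance 4: (x=2, y=4)
  Distance 5: (x=3, y=4)
  Distance 6: (x=3, y=3)
  Distance 7: (x=3, y=2), (x=4, y=3)
  Distance 8: (x=5, y=3)
  Distance 9: (x=5, y=2), (x=6, y=3), (x=5, y=4)
  Distance 10: (x=5, y=1), (x=7, y=3)
  Distance 11: (x=5, y=0), (x=4, y=1), (x=6, y=1), (x=8, y=3)
  Distance 12: (x=4, y=0), (x=7, y=1), (x=8, y=2), (x=9, y=3)
  Distance 13: (x=3, y=0), (x=8, y=1), (x=9, y=2), (x=9, y=4)
  Distance 14: (x=2, y=0), (x=9, y=1), (x=10, y=2)
  Distance 15: (x=9, y=0), (x=2, y=1), (x=10, y=1), (x=11, y=2)  <- goal reached here
One shortest path (15 moves): (x=0, y=2) -> (x=1, y=2) -> (x=1, y=3) -> (x=1, y=4) -> (x=2, y=4) -> (x=3, y=4) -> (x=3, y=3) -> (x=4, y=3) -> (x=5, y=3) -> (x=6, y=3) -> (x=7, y=3) -> (x=8, y=3) -> (x=9, y=3) -> (x=9, y=2) -> (x=9, y=1) -> (x=9, y=0)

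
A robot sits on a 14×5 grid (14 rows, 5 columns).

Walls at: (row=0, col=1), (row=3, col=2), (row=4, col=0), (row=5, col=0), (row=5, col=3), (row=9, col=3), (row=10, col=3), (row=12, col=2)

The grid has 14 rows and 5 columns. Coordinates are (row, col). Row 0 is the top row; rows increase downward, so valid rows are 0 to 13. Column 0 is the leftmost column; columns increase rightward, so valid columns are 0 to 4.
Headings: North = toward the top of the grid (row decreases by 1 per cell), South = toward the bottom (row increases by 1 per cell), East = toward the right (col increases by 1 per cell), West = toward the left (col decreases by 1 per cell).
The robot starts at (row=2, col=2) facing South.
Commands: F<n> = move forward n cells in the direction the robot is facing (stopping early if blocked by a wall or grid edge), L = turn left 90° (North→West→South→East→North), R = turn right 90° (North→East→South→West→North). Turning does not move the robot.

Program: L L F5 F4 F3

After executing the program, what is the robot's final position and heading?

Start: (row=2, col=2), facing South
  L: turn left, now facing East
  L: turn left, now facing North
  F5: move forward 2/5 (blocked), now at (row=0, col=2)
  F4: move forward 0/4 (blocked), now at (row=0, col=2)
  F3: move forward 0/3 (blocked), now at (row=0, col=2)
Final: (row=0, col=2), facing North

Answer: Final position: (row=0, col=2), facing North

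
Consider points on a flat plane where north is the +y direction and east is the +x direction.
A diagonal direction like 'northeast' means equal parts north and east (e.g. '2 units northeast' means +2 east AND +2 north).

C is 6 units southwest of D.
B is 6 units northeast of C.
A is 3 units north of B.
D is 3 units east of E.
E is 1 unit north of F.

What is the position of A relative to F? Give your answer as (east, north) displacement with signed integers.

Answer: A is at (east=3, north=4) relative to F.

Derivation:
Place F at the origin (east=0, north=0).
  E is 1 unit north of F: delta (east=+0, north=+1); E at (east=0, north=1).
  D is 3 units east of E: delta (east=+3, north=+0); D at (east=3, north=1).
  C is 6 units southwest of D: delta (east=-6, north=-6); C at (east=-3, north=-5).
  B is 6 units northeast of C: delta (east=+6, north=+6); B at (east=3, north=1).
  A is 3 units north of B: delta (east=+0, north=+3); A at (east=3, north=4).
Therefore A relative to F: (east=3, north=4).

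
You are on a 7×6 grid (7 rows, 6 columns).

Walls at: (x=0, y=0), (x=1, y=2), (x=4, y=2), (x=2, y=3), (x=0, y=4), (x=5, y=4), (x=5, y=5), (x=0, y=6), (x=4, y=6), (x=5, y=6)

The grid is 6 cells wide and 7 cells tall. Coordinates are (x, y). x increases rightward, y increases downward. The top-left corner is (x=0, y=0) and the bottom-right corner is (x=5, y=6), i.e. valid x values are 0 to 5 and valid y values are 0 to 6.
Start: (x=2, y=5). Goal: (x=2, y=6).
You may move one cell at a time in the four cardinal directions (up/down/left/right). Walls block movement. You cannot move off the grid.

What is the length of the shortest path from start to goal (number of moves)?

BFS from (x=2, y=5) until reaching (x=2, y=6):
  Distance 0: (x=2, y=5)
  Distance 1: (x=2, y=4), (x=1, y=5), (x=3, y=5), (x=2, y=6)  <- goal reached here
One shortest path (1 moves): (x=2, y=5) -> (x=2, y=6)

Answer: Shortest path length: 1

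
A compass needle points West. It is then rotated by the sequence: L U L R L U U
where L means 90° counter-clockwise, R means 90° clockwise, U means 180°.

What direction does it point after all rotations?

Answer: Final heading: West

Derivation:
Start: West
  L (left (90° counter-clockwise)) -> South
  U (U-turn (180°)) -> North
  L (left (90° counter-clockwise)) -> West
  R (right (90° clockwise)) -> North
  L (left (90° counter-clockwise)) -> West
  U (U-turn (180°)) -> East
  U (U-turn (180°)) -> West
Final: West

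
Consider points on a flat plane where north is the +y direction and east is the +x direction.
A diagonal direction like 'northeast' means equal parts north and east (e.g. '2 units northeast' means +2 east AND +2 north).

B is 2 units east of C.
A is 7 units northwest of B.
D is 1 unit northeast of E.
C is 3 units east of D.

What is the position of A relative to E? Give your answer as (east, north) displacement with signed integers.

Answer: A is at (east=-1, north=8) relative to E.

Derivation:
Place E at the origin (east=0, north=0).
  D is 1 unit northeast of E: delta (east=+1, north=+1); D at (east=1, north=1).
  C is 3 units east of D: delta (east=+3, north=+0); C at (east=4, north=1).
  B is 2 units east of C: delta (east=+2, north=+0); B at (east=6, north=1).
  A is 7 units northwest of B: delta (east=-7, north=+7); A at (east=-1, north=8).
Therefore A relative to E: (east=-1, north=8).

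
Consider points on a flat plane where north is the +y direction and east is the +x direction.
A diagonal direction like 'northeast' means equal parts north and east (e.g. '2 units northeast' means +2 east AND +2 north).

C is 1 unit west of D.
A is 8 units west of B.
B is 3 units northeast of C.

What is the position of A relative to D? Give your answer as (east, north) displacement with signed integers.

Place D at the origin (east=0, north=0).
  C is 1 unit west of D: delta (east=-1, north=+0); C at (east=-1, north=0).
  B is 3 units northeast of C: delta (east=+3, north=+3); B at (east=2, north=3).
  A is 8 units west of B: delta (east=-8, north=+0); A at (east=-6, north=3).
Therefore A relative to D: (east=-6, north=3).

Answer: A is at (east=-6, north=3) relative to D.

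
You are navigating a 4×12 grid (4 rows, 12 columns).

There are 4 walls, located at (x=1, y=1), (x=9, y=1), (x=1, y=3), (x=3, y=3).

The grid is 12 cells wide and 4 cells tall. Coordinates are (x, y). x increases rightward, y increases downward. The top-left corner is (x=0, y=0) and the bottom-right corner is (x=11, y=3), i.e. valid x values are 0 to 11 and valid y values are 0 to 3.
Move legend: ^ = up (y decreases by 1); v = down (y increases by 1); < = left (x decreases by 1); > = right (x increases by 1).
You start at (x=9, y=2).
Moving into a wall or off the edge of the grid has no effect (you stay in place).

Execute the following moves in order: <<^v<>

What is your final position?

Start: (x=9, y=2)
  < (left): (x=9, y=2) -> (x=8, y=2)
  < (left): (x=8, y=2) -> (x=7, y=2)
  ^ (up): (x=7, y=2) -> (x=7, y=1)
  v (down): (x=7, y=1) -> (x=7, y=2)
  < (left): (x=7, y=2) -> (x=6, y=2)
  > (right): (x=6, y=2) -> (x=7, y=2)
Final: (x=7, y=2)

Answer: Final position: (x=7, y=2)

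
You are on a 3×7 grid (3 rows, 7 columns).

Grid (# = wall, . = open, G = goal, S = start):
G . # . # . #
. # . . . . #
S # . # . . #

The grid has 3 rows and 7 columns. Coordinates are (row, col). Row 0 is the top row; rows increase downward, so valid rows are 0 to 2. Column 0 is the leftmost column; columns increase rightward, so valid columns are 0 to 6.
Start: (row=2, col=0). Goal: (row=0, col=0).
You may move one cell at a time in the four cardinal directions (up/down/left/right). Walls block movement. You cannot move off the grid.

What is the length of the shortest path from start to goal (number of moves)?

Answer: Shortest path length: 2

Derivation:
BFS from (row=2, col=0) until reaching (row=0, col=0):
  Distance 0: (row=2, col=0)
  Distance 1: (row=1, col=0)
  Distance 2: (row=0, col=0)  <- goal reached here
One shortest path (2 moves): (row=2, col=0) -> (row=1, col=0) -> (row=0, col=0)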